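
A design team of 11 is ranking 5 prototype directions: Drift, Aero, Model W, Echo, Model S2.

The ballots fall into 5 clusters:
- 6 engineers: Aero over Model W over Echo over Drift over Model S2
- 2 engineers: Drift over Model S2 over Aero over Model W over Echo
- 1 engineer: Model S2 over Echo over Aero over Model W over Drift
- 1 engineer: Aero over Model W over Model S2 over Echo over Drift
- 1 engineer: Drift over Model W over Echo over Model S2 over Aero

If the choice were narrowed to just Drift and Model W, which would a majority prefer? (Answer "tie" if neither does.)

Model W

Ballots ranking Drift above Model W: 2 + 1 = 3.
Ballots ranking Model W above Drift: 11 − 3 = 8.
Model W wins the head-to-head 8–3.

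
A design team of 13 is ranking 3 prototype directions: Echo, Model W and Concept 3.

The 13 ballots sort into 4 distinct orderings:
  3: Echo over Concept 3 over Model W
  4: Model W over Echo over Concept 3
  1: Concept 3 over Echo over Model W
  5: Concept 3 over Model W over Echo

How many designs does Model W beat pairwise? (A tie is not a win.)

Model W against each rival (13 engineers):
Model W–Echo: Model W 9–4.
Model W vs Concept 3: 4 for Model W, 9 for Concept 3 — Concept 3 by 9–4.
Model W beats Echo; loses to Concept 3 — 1 pairwise win.

1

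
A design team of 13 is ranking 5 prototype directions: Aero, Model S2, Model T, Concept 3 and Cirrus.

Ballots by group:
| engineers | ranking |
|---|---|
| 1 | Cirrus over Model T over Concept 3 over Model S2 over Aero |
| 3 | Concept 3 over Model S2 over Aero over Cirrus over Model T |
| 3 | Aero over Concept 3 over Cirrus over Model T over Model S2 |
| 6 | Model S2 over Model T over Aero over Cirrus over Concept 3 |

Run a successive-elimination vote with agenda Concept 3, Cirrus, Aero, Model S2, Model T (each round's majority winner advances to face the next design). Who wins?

Round 1: Concept 3 vs Cirrus — 6–7, Cirrus advances.
Round 2: Cirrus vs Aero — 1–12, Aero advances.
Round 3: Aero vs Model S2 — 3–10, Model S2 advances.
Round 4: Model S2 vs Model T — 9–4, Model S2 advances.
The agenda winner is Model S2.

Model S2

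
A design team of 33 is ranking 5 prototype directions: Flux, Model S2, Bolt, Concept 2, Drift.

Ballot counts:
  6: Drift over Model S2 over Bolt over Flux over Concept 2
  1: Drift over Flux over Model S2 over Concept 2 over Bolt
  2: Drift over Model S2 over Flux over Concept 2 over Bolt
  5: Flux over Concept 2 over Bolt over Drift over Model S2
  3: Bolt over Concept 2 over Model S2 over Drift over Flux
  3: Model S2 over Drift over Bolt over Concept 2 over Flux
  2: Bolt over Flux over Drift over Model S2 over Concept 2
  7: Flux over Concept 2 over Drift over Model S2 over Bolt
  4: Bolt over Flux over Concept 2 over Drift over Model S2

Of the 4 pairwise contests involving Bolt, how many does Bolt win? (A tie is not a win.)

2

Bolt against each rival (33 engineers):
Bolt–Flux: Bolt 18–15.
Bolt vs Model S2: Bolt is ranked higher on 5+3+2+4 = 14 ballots, Model S2 on 19. Model S2 wins 19–14.
Bolt vs Concept 2: Bolt, 18–15.
Bolt–Drift: Drift 19–14.
Bolt beats Flux, Concept 2; loses to Model S2, Drift — 2 pairwise wins.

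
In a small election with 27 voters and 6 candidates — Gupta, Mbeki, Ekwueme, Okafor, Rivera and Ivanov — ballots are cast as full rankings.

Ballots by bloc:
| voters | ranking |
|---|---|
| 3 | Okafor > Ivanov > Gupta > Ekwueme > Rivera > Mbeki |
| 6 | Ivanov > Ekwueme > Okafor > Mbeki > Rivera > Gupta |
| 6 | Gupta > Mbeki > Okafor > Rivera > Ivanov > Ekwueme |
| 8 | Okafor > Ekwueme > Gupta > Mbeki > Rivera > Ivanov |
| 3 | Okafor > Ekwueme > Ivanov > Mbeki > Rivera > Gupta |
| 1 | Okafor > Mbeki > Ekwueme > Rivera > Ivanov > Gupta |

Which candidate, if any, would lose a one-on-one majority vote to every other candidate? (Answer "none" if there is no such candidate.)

Head-to-head results (27 voters):
Gupta vs Mbeki: Gupta, 17–10.
Gupta vs Ekwueme: Ekwueme, 18–9.
Gupta vs Okafor: Gupta preferred on 6 ballots; Okafor wins 21–6.
Gupta vs Rivera: Gupta is ranked higher on 3+6+8 = 17 ballots, Rivera on 10. Gupta wins 17–10.
Gupta vs Ivanov: Gupta, 14–13.
Mbeki vs Ekwueme: Mbeki is ranked higher on 6+1 = 7 ballots, Ekwueme on 20. Ekwueme wins 20–7.
Mbeki–Okafor: Okafor 21–6.
Mbeki–Rivera: Mbeki 24–3.
Mbeki vs Ivanov: Mbeki preferred on 6+8+1 = 15 ballots; Mbeki wins 15–12.
Ekwueme–Okafor: Okafor 21–6.
Ekwueme vs Rivera: 3+6+8+3+1 = 21 for Ekwueme, 6 for Rivera — Ekwueme by 21–6.
Ekwueme–Ivanov: Ivanov 15–12.
Okafor vs Rivera: Okafor is ranked higher on 3+6+6+8+3+1 = 27 ballots, Rivera on 0. Okafor wins 27–0.
Okafor vs Ivanov: Okafor wins 21–6.
Rivera vs Ivanov: Rivera preferred on 6+8+1 = 15 ballots; Rivera wins 15–12.
No candidate is winless: Gupta beats Mbeki; Mbeki beats Rivera; Ekwueme beats Gupta; Okafor beats Gupta; Rivera beats Ivanov; Ivanov beats Ekwueme. There is no Condorcet loser.

none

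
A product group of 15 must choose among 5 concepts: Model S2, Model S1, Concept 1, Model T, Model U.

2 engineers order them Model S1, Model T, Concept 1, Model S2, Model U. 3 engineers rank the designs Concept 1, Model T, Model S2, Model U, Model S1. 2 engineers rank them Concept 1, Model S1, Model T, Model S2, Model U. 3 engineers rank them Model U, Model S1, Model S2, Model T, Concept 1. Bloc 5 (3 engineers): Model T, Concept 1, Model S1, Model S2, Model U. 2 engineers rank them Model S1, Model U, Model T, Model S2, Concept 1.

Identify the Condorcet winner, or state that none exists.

Pairwise majorities:
Model S2 vs Model S1: 3 for Model S2, 12 for Model S1 — Model S1 by 12–3.
Model S2 vs Concept 1: 5 to 10, Concept 1.
Model S2 vs Model T: Model S2 preferred on 3 ballots; Model T wins 12–3.
Model S2 vs Model U: 2+3+2+3 = 10 for Model S2, 5 for Model U — Model S2 by 10–5.
Model S1 vs Concept 1: Model S1 is ranked higher on 2+3+2 = 7 ballots, Concept 1 on 8. Concept 1 wins 8–7.
Model S1 vs Model T: 9 to 6, Model S1.
Model S1 vs Model U: Model S1 is ranked higher on 2+2+3+2 = 9 ballots, Model U on 6. Model S1 wins 9–6.
Concept 1 vs Model T: Concept 1 preferred on 3+2 = 5 ballots; Model T wins 10–5.
Concept 1 vs Model U: 2+3+2+3 = 10 for Concept 1, 5 for Model U — Concept 1 by 10–5.
Model T vs Model U: 2+3+2+3 = 10 for Model T, 5 for Model U — Model T by 10–5.
No design is unbeaten: Model S2 loses to Model S1; Model S1 loses to Concept 1; Concept 1 loses to Model T; Model T loses to Model S1; Model U loses to Model S2. In particular Model S1 → Model T → Concept 1 → Model S1 is a majority cycle — no Condorcet winner exists.

none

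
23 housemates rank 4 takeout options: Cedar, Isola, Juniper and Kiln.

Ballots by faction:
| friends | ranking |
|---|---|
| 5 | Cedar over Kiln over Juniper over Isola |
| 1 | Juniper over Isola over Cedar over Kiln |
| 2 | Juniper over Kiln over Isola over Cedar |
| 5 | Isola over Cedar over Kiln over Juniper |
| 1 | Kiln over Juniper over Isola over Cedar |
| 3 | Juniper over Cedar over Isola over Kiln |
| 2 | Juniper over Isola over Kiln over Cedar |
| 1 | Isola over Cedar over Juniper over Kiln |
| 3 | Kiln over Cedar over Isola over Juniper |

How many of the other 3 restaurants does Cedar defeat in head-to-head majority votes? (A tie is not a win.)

2

Cedar against each rival (23 friends):
Cedar vs Isola: Isola wins 12–11.
Cedar–Juniper: Cedar 14–9.
Cedar–Kiln: Cedar 15–8.
Cedar beats Juniper, Kiln; loses to Isola — 2 pairwise wins.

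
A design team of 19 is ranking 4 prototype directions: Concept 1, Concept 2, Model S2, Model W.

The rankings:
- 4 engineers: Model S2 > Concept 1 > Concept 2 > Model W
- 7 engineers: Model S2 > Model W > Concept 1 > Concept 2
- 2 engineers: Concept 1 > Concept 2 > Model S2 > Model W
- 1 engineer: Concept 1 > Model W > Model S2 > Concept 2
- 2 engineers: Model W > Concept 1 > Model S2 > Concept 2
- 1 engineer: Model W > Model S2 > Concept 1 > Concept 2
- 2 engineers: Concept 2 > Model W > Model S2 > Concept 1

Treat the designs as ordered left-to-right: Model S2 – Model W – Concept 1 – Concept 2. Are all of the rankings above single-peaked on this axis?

no

Axis positions: Model S2=1, Model W=2, Concept 1=3, Concept 2=4.
Group 1: ranking walks positions 1-3-4-2; Concept 1 is ranked above Model W even though Model W lies between Concept 1 and the peak Model S2 on the axis — preferences dip and rise again. Not single-peaked.
Group 2 (peak Model S2 at position 1): ranking walks positions 1-2-3-4, expanding outward from the peak — single-peaked.
Group 3: ranking walks positions 3-4-1-2; Model S2 is ranked above Model W even though Model W lies between Model S2 and the peak Concept 1 on the axis — preferences dip and rise again. Not single-peaked.
Group 4 (peak Concept 1 at position 3): ranking walks positions 3-2-1-4, expanding outward from the peak — single-peaked.
Group 5 (peak Model W at position 2): ranking walks positions 2-3-1-4, expanding outward from the peak — single-peaked.
Group 6 (peak Model W at position 2): ranking walks positions 2-1-3-4, expanding outward from the peak — single-peaked.
Group 7: ranking walks positions 4-2-1-3; Model W is ranked above Concept 1 even though Concept 1 lies between Model W and the peak Concept 2 on the axis — preferences dip and rise again. Not single-peaked.
Group 1 violates single-peakedness, so the profile is not single-peaked on this axis.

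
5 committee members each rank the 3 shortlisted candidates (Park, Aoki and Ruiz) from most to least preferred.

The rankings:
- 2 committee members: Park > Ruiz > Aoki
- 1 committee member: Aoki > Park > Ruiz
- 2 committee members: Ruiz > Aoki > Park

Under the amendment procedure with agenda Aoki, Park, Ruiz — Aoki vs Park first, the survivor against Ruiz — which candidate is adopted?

Round 1: Aoki vs Park — 3–2, Aoki advances.
Round 2: Aoki vs Ruiz — 1–4, Ruiz advances.
The agenda winner is Ruiz.

Ruiz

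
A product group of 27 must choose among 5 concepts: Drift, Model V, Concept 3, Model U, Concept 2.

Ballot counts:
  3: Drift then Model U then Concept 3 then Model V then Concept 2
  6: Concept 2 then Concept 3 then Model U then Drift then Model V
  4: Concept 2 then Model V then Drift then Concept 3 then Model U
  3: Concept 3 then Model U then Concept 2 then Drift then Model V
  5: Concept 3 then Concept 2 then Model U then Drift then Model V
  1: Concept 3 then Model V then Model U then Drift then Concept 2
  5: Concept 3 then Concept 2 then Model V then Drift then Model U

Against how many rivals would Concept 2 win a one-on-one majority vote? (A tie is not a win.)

Concept 2 against each rival (27 engineers):
Concept 2–Drift: Concept 2 23–4.
Concept 2–Model V: Concept 2 23–4.
Concept 2 vs Concept 3: 6+4 = 10 for Concept 2, 17 for Concept 3 — Concept 3 by 17–10.
Concept 2 vs Model U: Concept 2, 20–7.
Concept 2 beats Drift, Model V, Model U; loses to Concept 3 — 3 pairwise wins.

3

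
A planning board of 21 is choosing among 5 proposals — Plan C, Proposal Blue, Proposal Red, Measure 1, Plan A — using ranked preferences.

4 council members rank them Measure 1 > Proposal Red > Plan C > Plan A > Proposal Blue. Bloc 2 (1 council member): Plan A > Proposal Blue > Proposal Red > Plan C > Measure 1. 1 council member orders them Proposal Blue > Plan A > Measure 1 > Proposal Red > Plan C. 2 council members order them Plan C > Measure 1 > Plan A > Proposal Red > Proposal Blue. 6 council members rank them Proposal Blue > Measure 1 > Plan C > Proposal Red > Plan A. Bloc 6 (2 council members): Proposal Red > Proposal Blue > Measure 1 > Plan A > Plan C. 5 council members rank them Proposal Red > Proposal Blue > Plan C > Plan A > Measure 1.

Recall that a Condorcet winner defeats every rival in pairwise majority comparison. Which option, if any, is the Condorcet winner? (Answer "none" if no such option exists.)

none

Head-to-head results (21 council members):
Plan C vs Proposal Blue: Proposal Blue, 15–6.
Plan C vs Proposal Red: Proposal Red, 13–8.
Plan C vs Measure 1: 1+2+5 = 8 for Plan C, 13 for Measure 1 — Measure 1 by 13–8.
Plan C–Plan A: Plan C 17–4.
Proposal Blue vs Proposal Red: Proposal Red wins 13–8.
Proposal Blue vs Measure 1: 1+1+6+2+5 = 15 for Proposal Blue, 6 for Measure 1 — Proposal Blue by 15–6.
Proposal Blue–Plan A: Proposal Blue 14–7.
Proposal Red vs Measure 1: Measure 1, 13–8.
Proposal Red vs Plan A: 17 to 4, Proposal Red.
Measure 1 vs Plan A: Measure 1, 14–7.
No option is unbeaten: Plan C loses to Proposal Blue; Proposal Blue loses to Proposal Red; Proposal Red loses to Measure 1; Measure 1 loses to Proposal Blue; Plan A loses to Plan C. In particular Proposal Blue beats Measure 1 beats Proposal Red beats Proposal Blue is a majority cycle — no Condorcet winner exists.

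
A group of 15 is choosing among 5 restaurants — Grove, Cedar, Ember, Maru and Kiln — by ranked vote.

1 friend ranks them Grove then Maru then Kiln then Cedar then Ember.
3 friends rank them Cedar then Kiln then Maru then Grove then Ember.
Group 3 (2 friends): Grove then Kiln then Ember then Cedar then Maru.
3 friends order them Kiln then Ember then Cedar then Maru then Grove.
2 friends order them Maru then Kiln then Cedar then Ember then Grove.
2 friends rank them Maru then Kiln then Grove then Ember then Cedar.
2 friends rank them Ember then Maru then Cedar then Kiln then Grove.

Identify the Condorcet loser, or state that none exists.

none

Pairwise majorities:
Grove vs Cedar: 1+2+2 = 5 for Grove, 10 for Cedar — Cedar by 10–5.
Grove vs Ember: Grove, 8–7.
Grove–Maru: Maru 12–3.
Grove vs Kiln: Grove is ranked higher on 1+2 = 3 ballots, Kiln on 12. Kiln wins 12–3.
Cedar vs Ember: Ember, 9–6.
Cedar–Maru: Cedar 8–7.
Cedar vs Kiln: 5 to 10, Kiln.
Ember vs Maru: Ember preferred on 2+3+2 = 7 ballots; Maru wins 8–7.
Ember vs Kiln: Ember preferred on 2 ballots; Kiln wins 13–2.
Maru–Kiln: Kiln 8–7.
Every restaurant wins at least one matchup (Grove beats Ember; Cedar beats Grove; Ember beats Cedar; Maru beats Grove; Kiln beats Grove), so there is no Condorcet loser.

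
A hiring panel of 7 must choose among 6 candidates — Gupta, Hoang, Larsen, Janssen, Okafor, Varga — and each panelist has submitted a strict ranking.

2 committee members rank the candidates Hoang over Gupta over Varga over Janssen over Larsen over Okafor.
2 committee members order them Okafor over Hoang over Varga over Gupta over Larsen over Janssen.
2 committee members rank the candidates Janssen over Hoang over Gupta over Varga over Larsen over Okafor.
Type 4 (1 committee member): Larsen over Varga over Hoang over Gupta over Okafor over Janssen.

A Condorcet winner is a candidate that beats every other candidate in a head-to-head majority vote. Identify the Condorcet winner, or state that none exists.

Check each pair by majority over 7 ballots:
Gupta vs Hoang: Gupta preferred on 0 ballots; Hoang wins 7–0.
Gupta vs Larsen: 2+2+2 = 6 for Gupta, 1 for Larsen — Gupta by 6–1.
Gupta vs Janssen: Gupta wins 5–2.
Gupta vs Okafor: 2+2+1 = 5 for Gupta, 2 for Okafor — Gupta by 5–2.
Gupta vs Varga: 4 to 3, Gupta.
Hoang–Larsen: Hoang 6–1.
Hoang vs Janssen: Hoang, 5–2.
Hoang–Okafor: Hoang 5–2.
Hoang–Varga: Hoang 6–1.
Larsen vs Janssen: 2+1 = 3 for Larsen, 4 for Janssen — Janssen by 4–3.
Larsen vs Okafor: Larsen is ranked higher on 2+2+1 = 5 ballots, Okafor on 2. Larsen wins 5–2.
Larsen vs Varga: Varga wins 6–1.
Janssen vs Okafor: Janssen is ranked higher on 2+2 = 4 ballots, Okafor on 3. Janssen wins 4–3.
Janssen–Varga: Varga 5–2.
Okafor vs Varga: Okafor preferred on 2 ballots; Varga wins 5–2.
Only Hoang has no losses; Hoang is the Condorcet winner.

Hoang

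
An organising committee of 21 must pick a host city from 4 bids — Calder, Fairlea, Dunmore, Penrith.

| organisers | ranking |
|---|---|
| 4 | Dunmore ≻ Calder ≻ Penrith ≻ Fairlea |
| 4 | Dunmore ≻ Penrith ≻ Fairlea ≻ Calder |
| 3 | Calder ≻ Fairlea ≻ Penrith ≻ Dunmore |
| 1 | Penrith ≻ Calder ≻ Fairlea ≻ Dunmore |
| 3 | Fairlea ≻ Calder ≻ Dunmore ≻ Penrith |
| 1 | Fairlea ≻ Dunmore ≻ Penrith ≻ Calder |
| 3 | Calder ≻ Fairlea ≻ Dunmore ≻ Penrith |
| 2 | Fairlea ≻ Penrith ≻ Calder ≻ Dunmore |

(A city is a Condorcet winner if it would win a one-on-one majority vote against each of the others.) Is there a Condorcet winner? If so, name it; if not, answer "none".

Calder

Pairwise majorities:
Calder vs Fairlea: 4+3+1+3 = 11 for Calder, 10 for Fairlea — Calder by 11–10.
Calder vs Dunmore: Calder preferred on 3+1+3+3+2 = 12 ballots; Calder wins 12–9.
Calder vs Penrith: Calder preferred on 4+3+3+3 = 13 ballots; Calder wins 13–8.
Fairlea vs Dunmore: Fairlea is ranked higher on 3+1+3+1+3+2 = 13 ballots, Dunmore on 8. Fairlea wins 13–8.
Fairlea vs Penrith: Fairlea preferred on 3+3+1+3+2 = 12 ballots; Fairlea wins 12–9.
Dunmore vs Penrith: Dunmore preferred on 4+4+3+1+3 = 15 ballots; Dunmore wins 15–6.
Only Calder has no losses; Calder is the Condorcet winner.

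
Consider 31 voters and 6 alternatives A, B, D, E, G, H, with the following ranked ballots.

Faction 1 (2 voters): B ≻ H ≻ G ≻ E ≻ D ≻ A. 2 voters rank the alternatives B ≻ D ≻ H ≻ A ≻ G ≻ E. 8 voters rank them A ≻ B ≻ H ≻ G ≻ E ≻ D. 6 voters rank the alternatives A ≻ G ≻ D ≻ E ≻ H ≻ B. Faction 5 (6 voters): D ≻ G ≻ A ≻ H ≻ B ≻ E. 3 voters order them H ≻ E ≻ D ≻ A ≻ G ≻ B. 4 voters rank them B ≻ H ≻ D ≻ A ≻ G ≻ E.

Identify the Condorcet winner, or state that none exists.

Pairwise majorities:
A–B: A 23–8.
A vs D: D wins 17–14.
A–E: A 26–5.
A vs G: A preferred on 2+8+6+3+4 = 23 ballots; A wins 23–8.
A vs H: A is ranked higher on 8+6+6 = 20 ballots, H on 11. A wins 20–11.
B vs D: B wins 16–15.
B–E: B 22–9.
B vs G: 2+2+8+4 = 16 for B, 15 for G — B by 16–15.
B vs H: B wins 16–15.
D vs E: D wins 18–13.
D vs G: D is ranked higher on 2+6+3+4 = 15 ballots, G on 16. G wins 16–15.
D vs H: D is ranked higher on 2+6+6 = 14 ballots, H on 17. H wins 17–14.
E vs G: 3 to 28, G.
E vs H: 6 to 25, H.
G vs H: 12 to 19, H.
Every alternative loses at least once (A loses to D; B loses to A; D loses to B; E loses to A; G loses to A; H loses to A). The majority relation contains the cycle A > B > D > A, so there is no Condorcet winner.

none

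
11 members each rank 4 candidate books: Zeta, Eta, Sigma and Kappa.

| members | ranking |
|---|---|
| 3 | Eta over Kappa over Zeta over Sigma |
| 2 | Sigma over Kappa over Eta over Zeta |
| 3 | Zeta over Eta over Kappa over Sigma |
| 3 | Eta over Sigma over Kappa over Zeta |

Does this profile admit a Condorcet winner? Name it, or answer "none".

Head-to-head results (11 members):
Zeta vs Eta: Eta wins 8–3.
Zeta vs Sigma: Zeta, 6–5.
Zeta vs Kappa: Zeta is ranked higher on 3 ballots, Kappa on 8. Kappa wins 8–3.
Eta vs Sigma: Eta, 9–2.
Eta vs Kappa: Eta, 9–2.
Sigma vs Kappa: Kappa, 6–5.
Only Eta has no losses; Eta is the Condorcet winner.

Eta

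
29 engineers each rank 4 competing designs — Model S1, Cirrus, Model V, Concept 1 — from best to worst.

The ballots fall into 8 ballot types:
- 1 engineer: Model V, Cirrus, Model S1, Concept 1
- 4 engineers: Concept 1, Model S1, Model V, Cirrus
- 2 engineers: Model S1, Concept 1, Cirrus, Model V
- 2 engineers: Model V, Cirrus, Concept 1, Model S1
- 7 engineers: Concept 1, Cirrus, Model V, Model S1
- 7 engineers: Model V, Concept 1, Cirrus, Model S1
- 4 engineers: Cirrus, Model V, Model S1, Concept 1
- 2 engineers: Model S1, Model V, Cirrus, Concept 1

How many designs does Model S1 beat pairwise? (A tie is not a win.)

Model S1 against each rival (29 engineers):
Model S1 vs Cirrus: Model S1 is ranked higher on 4+2+2 = 8 ballots, Cirrus on 21. Cirrus wins 21–8.
Model S1 vs Model V: Model V, 21–8.
Model S1 vs Concept 1: Concept 1 wins 20–9.
Model S1 beats no one; loses to Cirrus, Model V, Concept 1 — 0 pairwise wins.

0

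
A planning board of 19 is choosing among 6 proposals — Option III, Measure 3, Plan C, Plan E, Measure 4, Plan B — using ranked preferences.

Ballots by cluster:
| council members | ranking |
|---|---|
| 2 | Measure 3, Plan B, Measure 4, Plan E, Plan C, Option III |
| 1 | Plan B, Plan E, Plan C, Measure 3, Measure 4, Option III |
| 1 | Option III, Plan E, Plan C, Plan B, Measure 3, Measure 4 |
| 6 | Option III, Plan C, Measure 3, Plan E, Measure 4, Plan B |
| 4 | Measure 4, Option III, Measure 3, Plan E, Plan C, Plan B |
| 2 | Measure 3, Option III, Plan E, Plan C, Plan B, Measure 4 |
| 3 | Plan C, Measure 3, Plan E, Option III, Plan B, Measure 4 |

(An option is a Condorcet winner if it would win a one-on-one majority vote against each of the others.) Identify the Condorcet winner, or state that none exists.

Option III

Head-to-head results (19 council members):
Option III–Measure 3: Option III 11–8.
Option III–Plan C: Option III 13–6.
Option III vs Plan E: Option III, 13–6.
Option III–Measure 4: Option III 12–7.
Option III–Plan B: Option III 16–3.
Measure 3–Plan C: Plan C 11–8.
Measure 3 vs Plan E: Measure 3 wins 17–2.
Measure 3 vs Measure 4: Measure 3 wins 15–4.
Measure 3 vs Plan B: Measure 3 wins 17–2.
Plan C vs Plan E: Plan E, 10–9.
Plan C vs Measure 4: Plan C wins 13–6.
Plan C vs Plan B: Plan C wins 16–3.
Plan E vs Measure 4: Plan E wins 13–6.
Plan E vs Plan B: Plan E wins 16–3.
Measure 4–Plan B: Measure 4 10–9.
Option III defeats every rival head-to-head and is the Condorcet winner.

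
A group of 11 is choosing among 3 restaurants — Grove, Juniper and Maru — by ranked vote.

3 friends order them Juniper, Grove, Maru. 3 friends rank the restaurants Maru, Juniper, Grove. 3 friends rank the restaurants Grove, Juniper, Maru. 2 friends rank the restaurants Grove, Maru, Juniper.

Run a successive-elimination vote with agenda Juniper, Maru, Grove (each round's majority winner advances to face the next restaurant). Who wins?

Juniper

Round 1: Juniper vs Maru — 6–5, Juniper advances.
Round 2: Juniper vs Grove — 6–5, Juniper advances.
Juniper survives the agenda.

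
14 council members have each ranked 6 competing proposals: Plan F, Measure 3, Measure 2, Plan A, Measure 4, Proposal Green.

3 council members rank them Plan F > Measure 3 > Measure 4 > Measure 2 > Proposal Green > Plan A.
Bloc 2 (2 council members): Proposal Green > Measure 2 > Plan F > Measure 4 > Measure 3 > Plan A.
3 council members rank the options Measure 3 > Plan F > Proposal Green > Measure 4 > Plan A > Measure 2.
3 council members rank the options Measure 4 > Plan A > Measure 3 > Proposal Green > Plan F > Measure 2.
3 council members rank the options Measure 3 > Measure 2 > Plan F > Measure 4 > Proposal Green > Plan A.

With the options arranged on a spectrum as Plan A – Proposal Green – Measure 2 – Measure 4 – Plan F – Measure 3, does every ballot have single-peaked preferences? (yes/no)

Axis positions: Plan A=1, Proposal Green=2, Measure 2=3, Measure 4=4, Plan F=5, Measure 3=6.
Bloc 1 (peak Plan F at position 5): ranking walks positions 5-6-4-3-2-1, expanding outward from the peak — single-peaked.
Bloc 2: ranking walks positions 2-3-5-4-6-1; Plan F is ranked above Measure 4 even though Measure 4 lies between Plan F and the peak Proposal Green on the axis — preferences dip and rise again. Not single-peaked.
Bloc 3: ranking walks positions 6-5-2-4-1-3; Proposal Green is ranked above Measure 4 even though Measure 4 lies between Proposal Green and the peak Measure 3 on the axis — preferences dip and rise again. Not single-peaked.
Bloc 4: ranking walks positions 4-1-6-2-5-3; Plan A is ranked above Measure 2 even though Measure 2 lies between Plan A and the peak Measure 4 on the axis — preferences dip and rise again. Not single-peaked.
Bloc 5: ranking walks positions 6-3-5-4-2-1; Measure 2 is ranked above Plan F even though Plan F lies between Measure 2 and the peak Measure 3 on the axis — preferences dip and rise again. Not single-peaked.
Bloc 2 violates single-peakedness, so the profile is not single-peaked on this axis.

no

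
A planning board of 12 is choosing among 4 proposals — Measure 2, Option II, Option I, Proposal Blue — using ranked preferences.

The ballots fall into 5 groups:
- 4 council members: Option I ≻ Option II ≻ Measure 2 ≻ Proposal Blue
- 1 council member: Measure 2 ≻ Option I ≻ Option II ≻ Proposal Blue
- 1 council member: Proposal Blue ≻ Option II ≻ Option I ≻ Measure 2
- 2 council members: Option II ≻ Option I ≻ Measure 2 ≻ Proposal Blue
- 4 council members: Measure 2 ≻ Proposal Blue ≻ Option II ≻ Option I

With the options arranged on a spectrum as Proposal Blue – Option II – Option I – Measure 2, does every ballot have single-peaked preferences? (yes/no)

no

Axis positions: Proposal Blue=1, Option II=2, Option I=3, Measure 2=4.
Group 1 (peak Option I at position 3): ranking walks positions 3-2-4-1, expanding outward from the peak — single-peaked.
Group 2 (peak Measure 2 at position 4): ranking walks positions 4-3-2-1, expanding outward from the peak — single-peaked.
Group 3 (peak Proposal Blue at position 1): ranking walks positions 1-2-3-4, expanding outward from the peak — single-peaked.
Group 4 (peak Option II at position 2): ranking walks positions 2-3-4-1, expanding outward from the peak — single-peaked.
Group 5: ranking walks positions 4-1-2-3; Proposal Blue is ranked above Option I even though Option I lies between Proposal Blue and the peak Measure 2 on the axis — preferences dip and rise again. Not single-peaked.
Group 5 violates single-peakedness, so the profile is not single-peaked on this axis.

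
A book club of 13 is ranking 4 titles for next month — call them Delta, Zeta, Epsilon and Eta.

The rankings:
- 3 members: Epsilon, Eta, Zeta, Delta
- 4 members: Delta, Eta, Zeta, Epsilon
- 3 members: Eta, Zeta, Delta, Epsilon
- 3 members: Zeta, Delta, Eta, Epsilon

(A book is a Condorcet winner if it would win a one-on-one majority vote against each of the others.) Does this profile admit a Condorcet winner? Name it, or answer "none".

Check each pair by majority over 13 ballots:
Delta vs Zeta: Delta is ranked higher on 4 ballots, Zeta on 9. Zeta wins 9–4.
Delta vs Epsilon: Delta preferred on 4+3+3 = 10 ballots; Delta wins 10–3.
Delta vs Eta: 4+3 = 7 for Delta, 6 for Eta — Delta by 7–6.
Zeta vs Epsilon: Zeta is ranked higher on 4+3+3 = 10 ballots, Epsilon on 3. Zeta wins 10–3.
Zeta vs Eta: Zeta is ranked higher on 3 ballots, Eta on 10. Eta wins 10–3.
Epsilon vs Eta: Epsilon preferred on 3 ballots; Eta wins 10–3.
No book is unbeaten: Delta loses to Zeta; Zeta loses to Eta; Epsilon loses to Delta; Eta loses to Delta. In particular Delta → Eta → Zeta → Delta is a majority cycle — no Condorcet winner exists.

none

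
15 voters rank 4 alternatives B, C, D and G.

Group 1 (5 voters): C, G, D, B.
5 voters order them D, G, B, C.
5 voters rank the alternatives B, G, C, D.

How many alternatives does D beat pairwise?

D against each rival (15 voters):
D–B: D 10–5.
D vs C: 5 to 10, C.
D vs G: G, 10–5.
D beats B; loses to C, G — 1 pairwise win.

1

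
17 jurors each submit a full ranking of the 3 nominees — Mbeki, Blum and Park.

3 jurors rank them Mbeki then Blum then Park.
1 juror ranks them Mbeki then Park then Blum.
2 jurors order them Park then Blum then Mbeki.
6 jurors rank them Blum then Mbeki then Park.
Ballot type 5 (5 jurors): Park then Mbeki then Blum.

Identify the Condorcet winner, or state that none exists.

Check each pair by majority over 17 ballots:
Mbeki vs Blum: 3+1+5 = 9 for Mbeki, 8 for Blum — Mbeki by 9–8.
Mbeki vs Park: 3+1+6 = 10 for Mbeki, 7 for Park — Mbeki by 10–7.
Blum vs Park: 9 to 8, Blum.
Only Mbeki has no losses; Mbeki is the Condorcet winner.

Mbeki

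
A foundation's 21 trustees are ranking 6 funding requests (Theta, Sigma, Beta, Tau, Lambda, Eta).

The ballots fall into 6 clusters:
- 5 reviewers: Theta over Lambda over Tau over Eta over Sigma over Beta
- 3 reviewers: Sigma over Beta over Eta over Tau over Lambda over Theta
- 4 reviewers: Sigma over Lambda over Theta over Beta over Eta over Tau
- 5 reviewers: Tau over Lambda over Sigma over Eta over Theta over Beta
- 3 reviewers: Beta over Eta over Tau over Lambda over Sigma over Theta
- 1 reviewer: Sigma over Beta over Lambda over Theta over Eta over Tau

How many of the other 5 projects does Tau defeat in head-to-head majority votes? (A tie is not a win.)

3

Tau against each rival (21 reviewers):
Tau vs Theta: Tau preferred on 3+5+3 = 11 ballots; Tau wins 11–10.
Tau vs Sigma: 13 to 8, Tau.
Tau vs Beta: Tau preferred on 5+5 = 10 ballots; Beta wins 11–10.
Tau vs Lambda: 11 to 10, Tau.
Tau vs Eta: Eta wins 11–10.
Tau beats Theta, Sigma, Lambda; loses to Beta, Eta — 3 pairwise wins.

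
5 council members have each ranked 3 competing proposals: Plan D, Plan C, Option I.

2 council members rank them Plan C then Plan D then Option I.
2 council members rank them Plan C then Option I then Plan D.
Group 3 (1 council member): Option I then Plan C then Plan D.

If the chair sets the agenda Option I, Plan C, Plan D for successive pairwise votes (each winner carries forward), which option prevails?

Plan C

Round 1: Option I vs Plan C — 1–4, Plan C advances.
Round 2: Plan C vs Plan D — 5–0, Plan C advances.
Plan C survives the agenda.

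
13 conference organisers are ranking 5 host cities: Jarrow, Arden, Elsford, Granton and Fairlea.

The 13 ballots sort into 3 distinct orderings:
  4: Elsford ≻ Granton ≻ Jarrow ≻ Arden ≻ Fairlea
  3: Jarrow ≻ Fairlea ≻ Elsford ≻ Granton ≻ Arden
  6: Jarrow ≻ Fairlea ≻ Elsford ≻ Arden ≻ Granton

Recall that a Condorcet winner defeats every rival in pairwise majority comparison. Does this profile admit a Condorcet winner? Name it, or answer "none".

Jarrow

Check each pair by majority over 13 ballots:
Jarrow vs Arden: Jarrow is ranked higher on 4+3+6 = 13 ballots, Arden on 0. Jarrow wins 13–0.
Jarrow–Elsford: Jarrow 9–4.
Jarrow vs Granton: 9 to 4, Jarrow.
Jarrow–Fairlea: Jarrow 13–0.
Arden–Elsford: Elsford 13–0.
Arden vs Granton: Granton wins 7–6.
Arden vs Fairlea: Fairlea, 9–4.
Elsford vs Granton: Elsford wins 13–0.
Elsford vs Fairlea: Elsford is ranked higher on 4 ballots, Fairlea on 9. Fairlea wins 9–4.
Granton vs Fairlea: Fairlea, 9–4.
Jarrow beats each of Arden, Elsford, Granton, Fairlea — Jarrow is the Condorcet winner.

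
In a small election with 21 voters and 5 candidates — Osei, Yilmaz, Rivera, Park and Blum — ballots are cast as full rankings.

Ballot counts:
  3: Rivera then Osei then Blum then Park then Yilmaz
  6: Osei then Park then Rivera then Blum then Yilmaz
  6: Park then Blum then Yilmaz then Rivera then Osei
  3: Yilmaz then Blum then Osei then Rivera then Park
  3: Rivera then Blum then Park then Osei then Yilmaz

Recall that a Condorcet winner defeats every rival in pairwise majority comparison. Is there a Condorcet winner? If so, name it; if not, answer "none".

none

Check each pair by majority over 21 ballots:
Osei vs Yilmaz: 3+6+3 = 12 for Osei, 9 for Yilmaz — Osei by 12–9.
Osei vs Rivera: Osei is ranked higher on 6+3 = 9 ballots, Rivera on 12. Rivera wins 12–9.
Osei vs Park: Osei, 12–9.
Osei vs Blum: Osei is ranked higher on 3+6 = 9 ballots, Blum on 12. Blum wins 12–9.
Yilmaz–Rivera: Rivera 12–9.
Yilmaz–Park: Park 18–3.
Yilmaz–Blum: Blum 18–3.
Rivera–Park: Park 12–9.
Rivera vs Blum: Rivera preferred on 3+6+3 = 12 ballots; Rivera wins 12–9.
Park vs Blum: Park, 12–9.
No candidate is unbeaten: Osei loses to Rivera; Yilmaz loses to Osei; Rivera loses to Park; Park loses to Osei; Blum loses to Rivera. In particular Osei beats Park beats Rivera beats Osei is a majority cycle — no Condorcet winner exists.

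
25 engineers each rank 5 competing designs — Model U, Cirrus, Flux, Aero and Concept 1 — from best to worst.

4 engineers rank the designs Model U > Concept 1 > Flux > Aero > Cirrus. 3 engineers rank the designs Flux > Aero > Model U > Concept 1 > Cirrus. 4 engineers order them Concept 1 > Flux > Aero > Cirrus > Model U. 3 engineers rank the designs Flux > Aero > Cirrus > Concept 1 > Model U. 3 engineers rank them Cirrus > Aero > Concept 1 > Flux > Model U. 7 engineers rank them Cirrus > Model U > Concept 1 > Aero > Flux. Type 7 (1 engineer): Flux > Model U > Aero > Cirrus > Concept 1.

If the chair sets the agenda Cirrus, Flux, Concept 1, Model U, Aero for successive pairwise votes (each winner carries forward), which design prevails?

Round 1: Cirrus vs Flux — 10–15, Flux advances.
Round 2: Flux vs Concept 1 — 7–18, Concept 1 advances.
Round 3: Concept 1 vs Model U — 10–15, Model U advances.
Round 4: Model U vs Aero — 12–13, Aero advances.
The agenda winner is Aero.

Aero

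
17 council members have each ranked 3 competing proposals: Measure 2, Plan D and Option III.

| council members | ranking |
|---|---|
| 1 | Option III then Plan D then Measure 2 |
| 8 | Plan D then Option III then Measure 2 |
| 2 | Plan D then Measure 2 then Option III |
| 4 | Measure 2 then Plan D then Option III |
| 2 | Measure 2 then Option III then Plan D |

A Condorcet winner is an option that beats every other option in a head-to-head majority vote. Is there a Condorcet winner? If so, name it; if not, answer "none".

Plan D

Check each pair by majority over 17 ballots:
Measure 2 vs Plan D: 6 to 11, Plan D.
Measure 2 vs Option III: Measure 2 preferred on 2+4+2 = 8 ballots; Option III wins 9–8.
Plan D vs Option III: Plan D preferred on 8+2+4 = 14 ballots; Plan D wins 14–3.
Only Plan D has no losses; Plan D is the Condorcet winner.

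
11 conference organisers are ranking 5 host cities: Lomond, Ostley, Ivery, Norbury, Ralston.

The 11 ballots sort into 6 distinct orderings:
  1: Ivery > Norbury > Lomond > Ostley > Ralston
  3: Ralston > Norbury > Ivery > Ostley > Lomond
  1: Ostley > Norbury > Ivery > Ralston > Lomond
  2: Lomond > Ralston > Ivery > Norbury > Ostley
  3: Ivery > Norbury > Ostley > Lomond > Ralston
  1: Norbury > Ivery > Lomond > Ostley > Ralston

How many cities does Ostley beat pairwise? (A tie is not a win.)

Ostley against each rival (11 organisers):
Ostley vs Lomond: Ostley preferred on 3+1+3 = 7 ballots; Ostley wins 7–4.
Ostley vs Ivery: Ivery, 10–1.
Ostley–Norbury: Norbury 10–1.
Ostley–Ralston: Ostley 6–5.
Ostley beats Lomond, Ralston; loses to Ivery, Norbury — 2 pairwise wins.

2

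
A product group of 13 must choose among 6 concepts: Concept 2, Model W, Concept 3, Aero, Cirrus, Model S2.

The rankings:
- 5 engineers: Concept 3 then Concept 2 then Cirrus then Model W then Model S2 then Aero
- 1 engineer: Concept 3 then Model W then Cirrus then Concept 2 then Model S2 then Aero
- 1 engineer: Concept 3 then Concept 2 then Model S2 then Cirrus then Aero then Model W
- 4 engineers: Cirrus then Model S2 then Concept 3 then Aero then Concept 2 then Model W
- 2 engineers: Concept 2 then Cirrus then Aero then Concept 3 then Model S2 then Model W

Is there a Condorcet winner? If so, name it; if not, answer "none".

Concept 3

Check each pair by majority over 13 ballots:
Concept 2–Model W: Concept 2 12–1.
Concept 2–Concept 3: Concept 3 11–2.
Concept 2–Aero: Concept 2 9–4.
Concept 2 vs Cirrus: Concept 2 wins 8–5.
Concept 2 vs Model S2: Concept 2, 9–4.
Model W vs Concept 3: Concept 3 wins 13–0.
Model W vs Aero: Aero, 7–6.
Model W vs Cirrus: Cirrus wins 12–1.
Model W vs Model S2: Model S2, 7–6.
Concept 3–Aero: Concept 3 11–2.
Concept 3 vs Cirrus: Concept 3 wins 7–6.
Concept 3 vs Model S2: Concept 3 wins 9–4.
Aero vs Cirrus: Cirrus, 13–0.
Aero vs Model S2: Model S2 wins 11–2.
Cirrus–Model S2: Cirrus 12–1.
Concept 3 defeats every rival head-to-head and is the Condorcet winner.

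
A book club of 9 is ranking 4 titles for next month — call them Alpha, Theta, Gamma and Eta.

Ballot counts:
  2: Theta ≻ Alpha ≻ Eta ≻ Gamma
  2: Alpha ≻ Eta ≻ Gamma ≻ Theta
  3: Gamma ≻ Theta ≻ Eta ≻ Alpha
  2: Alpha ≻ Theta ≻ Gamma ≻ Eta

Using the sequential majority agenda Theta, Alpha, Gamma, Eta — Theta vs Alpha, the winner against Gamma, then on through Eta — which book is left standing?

Round 1: Theta vs Alpha — 5–4, Theta advances.
Round 2: Theta vs Gamma — 4–5, Gamma advances.
Round 3: Gamma vs Eta — 5–4, Gamma advances.
Gamma survives the agenda.

Gamma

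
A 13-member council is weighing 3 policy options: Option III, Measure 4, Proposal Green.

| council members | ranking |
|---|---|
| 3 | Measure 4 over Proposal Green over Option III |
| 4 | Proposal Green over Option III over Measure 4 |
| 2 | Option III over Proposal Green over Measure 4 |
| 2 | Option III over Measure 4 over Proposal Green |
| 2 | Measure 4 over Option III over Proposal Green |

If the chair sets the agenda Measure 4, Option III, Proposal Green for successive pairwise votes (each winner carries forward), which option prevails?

Round 1: Measure 4 vs Option III — 5–8, Option III advances.
Round 2: Option III vs Proposal Green — 6–7, Proposal Green advances.
The agenda winner is Proposal Green.

Proposal Green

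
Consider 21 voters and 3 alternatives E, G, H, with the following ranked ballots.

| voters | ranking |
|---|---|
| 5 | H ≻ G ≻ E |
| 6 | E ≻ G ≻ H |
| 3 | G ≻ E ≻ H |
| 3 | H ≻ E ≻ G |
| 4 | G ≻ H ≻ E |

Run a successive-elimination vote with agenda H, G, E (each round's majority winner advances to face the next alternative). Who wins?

Round 1: H vs G — 8–13, G advances.
Round 2: G vs E — 12–9, G advances.
G survives the agenda.

G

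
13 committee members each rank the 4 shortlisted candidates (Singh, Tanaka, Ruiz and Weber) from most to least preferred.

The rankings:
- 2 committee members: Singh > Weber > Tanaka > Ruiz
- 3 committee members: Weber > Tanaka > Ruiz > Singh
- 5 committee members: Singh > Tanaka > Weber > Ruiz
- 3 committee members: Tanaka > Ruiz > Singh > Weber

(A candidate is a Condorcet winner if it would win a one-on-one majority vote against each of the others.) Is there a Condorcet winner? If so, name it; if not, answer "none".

Pairwise majorities:
Singh vs Tanaka: Singh, 7–6.
Singh vs Ruiz: Singh, 7–6.
Singh vs Weber: Singh, 10–3.
Tanaka vs Ruiz: Tanaka wins 13–0.
Tanaka–Weber: Tanaka 8–5.
Ruiz–Weber: Weber 10–3.
Only Singh has no losses; Singh is the Condorcet winner.

Singh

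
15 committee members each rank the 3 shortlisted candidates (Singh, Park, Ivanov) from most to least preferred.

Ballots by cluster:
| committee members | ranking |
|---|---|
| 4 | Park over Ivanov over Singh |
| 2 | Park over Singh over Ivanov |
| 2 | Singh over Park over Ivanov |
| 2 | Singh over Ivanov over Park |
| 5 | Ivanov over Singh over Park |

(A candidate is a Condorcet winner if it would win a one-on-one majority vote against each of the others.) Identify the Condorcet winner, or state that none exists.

none

Pairwise majorities:
Singh vs Park: 2+2+5 = 9 for Singh, 6 for Park — Singh by 9–6.
Singh vs Ivanov: 6 to 9, Ivanov.
Park vs Ivanov: Park is ranked higher on 4+2+2 = 8 ballots, Ivanov on 7. Park wins 8–7.
No candidate is unbeaten: Singh loses to Ivanov; Park loses to Singh; Ivanov loses to Park. In particular Singh > Park > Ivanov > Singh is a majority cycle — no Condorcet winner exists.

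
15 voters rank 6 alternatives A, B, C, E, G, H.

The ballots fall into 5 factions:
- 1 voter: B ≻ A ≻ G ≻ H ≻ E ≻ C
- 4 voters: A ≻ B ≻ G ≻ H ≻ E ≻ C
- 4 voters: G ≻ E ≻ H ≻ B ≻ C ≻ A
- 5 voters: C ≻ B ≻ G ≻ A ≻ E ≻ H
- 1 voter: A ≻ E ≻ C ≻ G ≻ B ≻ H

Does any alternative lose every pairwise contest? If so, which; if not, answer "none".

none

Pairwise majorities:
A–B: B 10–5.
A vs C: 6 to 9, C.
A vs E: 11 to 4, A.
A vs G: 6 to 9, G.
A vs H: A is ranked higher on 1+4+5+1 = 11 ballots, H on 4. A wins 11–4.
B vs C: B is ranked higher on 1+4+4 = 9 ballots, C on 6. B wins 9–6.
B vs E: 1+4+5 = 10 for B, 5 for E — B by 10–5.
B vs G: 10 to 5, B.
B vs H: B, 11–4.
C vs E: 5 to 10, E.
C vs G: G, 9–6.
C–H: H 9–6.
E vs G: G wins 14–1.
E vs H: E, 10–5.
G vs H: 15 to 0, G.
Every alternative wins at least one matchup (A beats E; B beats A; C beats A; E beats C; G beats A; H beats C), so there is no Condorcet loser.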